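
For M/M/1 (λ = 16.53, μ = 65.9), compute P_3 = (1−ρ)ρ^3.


ρ = 16.53/65.9 = 0.2508
P_n = (1−ρ)·ρ^n = (1 − 0.2508)·0.2508^3 = 0.7492·0.015782 = 0.011823

Final: 0.011823


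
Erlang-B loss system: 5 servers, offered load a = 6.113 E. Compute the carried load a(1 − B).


B(5,6.113) = 0.368218 (Erlang-B)
Carried load = a(1 − B) = 6.113·(1 − 0.368218) = 6.113·0.631782 = 3.8621 E

Final: 3.8621 Erlangs


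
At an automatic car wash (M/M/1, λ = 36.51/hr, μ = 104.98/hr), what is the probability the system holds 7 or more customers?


ρ = 36.51/104.98 = 0.3478
P(N ≥ n) = ρ^n = 0.3478^7 = 0.0006154

Final: 0.0006154


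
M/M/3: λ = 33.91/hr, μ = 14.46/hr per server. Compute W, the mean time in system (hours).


a = 2.3451; ρ = 0.7817; P₀ = 0.062731
Lq = P₀·a^c·ρ/(c!(1−ρ)²) = 2.21172
Wq = Lq/λ = 2.21172/33.91 = 0.06522 hr
W = Wq + 1/μ = 0.06522 + 0.06916 = 0.13438 hr

Final: 0.13438 hr


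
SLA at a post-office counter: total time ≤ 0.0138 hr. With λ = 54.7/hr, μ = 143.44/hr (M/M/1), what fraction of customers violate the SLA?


W ~ Exponential(μ−λ) for M/M/1.
μ − λ = 143.44 − 54.7 = 88.7400
P(W > t) = e^{−(μ−λ)t} = e^{−1.2246} = 0.293872

Final: 0.293872


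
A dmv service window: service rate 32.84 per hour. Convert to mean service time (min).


Mean service time = 1/μ = 1/32.84 hour = 0.03045 hour
In minutes: 0.03045 × 60 = 1.8270 min

Final: 1.8270 min


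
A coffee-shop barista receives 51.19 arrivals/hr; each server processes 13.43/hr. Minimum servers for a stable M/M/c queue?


Stability requires cμ > λ ⇔ c > λ/μ.
λ/μ = 51.19/13.43 = 3.8116
Minimum integer c = ⌊3.8116⌋ + 1 = 4
Check: 4·13.43 = 53.72 > 51.19, while 3·13.43 = 40.29 ≤ 51.19

Final: 4 servers


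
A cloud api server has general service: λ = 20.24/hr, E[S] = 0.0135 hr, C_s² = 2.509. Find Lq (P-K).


ρ = λ·E[S] = 20.24·0.0135 = 0.2732
Lq = ρ²(1+C_s²)/(2(1−ρ)) = 0.07466·(1+2.509)/(2·0.7268)
= 0.07466·3.5090/1.4535 = 0.18024

Final: 0.18024


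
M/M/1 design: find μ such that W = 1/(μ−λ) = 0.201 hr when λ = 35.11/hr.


W = 1/(μ−λ) ⇒ μ − λ = 1/W = 1/0.201 = 4.9751
μ = λ + 1/W = 35.11 + 4.9751 = 40.0851 per hr

Final: 40.0851 /hr


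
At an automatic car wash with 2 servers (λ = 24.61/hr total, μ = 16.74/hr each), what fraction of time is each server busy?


ρ = λ/(cμ) = 24.61/(2·16.74) = 24.61/33.48 = 0.7351

Final: 0.7351


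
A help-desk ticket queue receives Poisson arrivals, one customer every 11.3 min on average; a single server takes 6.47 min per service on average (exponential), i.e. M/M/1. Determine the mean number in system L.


λ = 60/11.3 = 5.3097 /hr
μ = 60/6.47 = 9.2736 /hr
ρ = λ/μ = 5.3097/9.2736 = 0.5726
L = ρ/(1−ρ) = 0.5726/0.4274 = 1.3395

Final: 1.3395


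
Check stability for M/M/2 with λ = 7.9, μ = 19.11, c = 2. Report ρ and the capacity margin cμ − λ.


Total capacity cμ = 2·19.11 = 38.22/hr
ρ = λ/(cμ) = 7.9/38.22 = 0.2067
Stable ⇔ ρ < 1: YES
Spare capacity = cμ − λ = 38.22 − 7.9 = 30.32/hr

Final: ρ = 0.2067; stable; margin = 30.32/hr


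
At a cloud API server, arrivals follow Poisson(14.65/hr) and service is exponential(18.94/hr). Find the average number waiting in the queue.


ρ = 14.65/18.94 = 0.7735
Lq = ρ²/(1−ρ) = 0.5983/0.2265 = 2.6414

Final: 2.6414


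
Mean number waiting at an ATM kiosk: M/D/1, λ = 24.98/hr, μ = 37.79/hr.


ρ = 24.98/37.79 = 0.6610
M/D/1: Lq = ρ²/(2(1−ρ)) = 0.4369/(2·0.3390) = 0.64451

Final: 0.64451


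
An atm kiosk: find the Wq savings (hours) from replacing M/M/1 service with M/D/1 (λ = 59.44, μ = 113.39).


ρ = 59.44/113.39 = 0.5242
Wq(M/M/1) = ρ/(μ−λ) = 0.5242/53.95 = 0.009717 hr
Wq(M/D/1) = ρ/(2(μ−λ)) = 0.004858 hr
Savings = 0.009717 − 0.004858 = 0.004858 hr

Final: 0.004858 hr


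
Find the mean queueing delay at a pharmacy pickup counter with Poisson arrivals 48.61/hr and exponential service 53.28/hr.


ρ = 48.61/53.28 = 0.9123
Wq = ρ/(μ−λ) = 0.9123/(53.28 − 48.61) = 0.9123/4.67 = 0.1954 hr

Final: 0.1954 hr


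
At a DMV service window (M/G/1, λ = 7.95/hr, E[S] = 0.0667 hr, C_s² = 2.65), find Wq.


ρ = λ·E[S] = 7.95·0.0667 = 0.5303
E[S²] = E[S]²(1+C_s²) = 0.0667²·(1+2.65) = 0.016238
Wq = λ·E[S²]/(2(1−ρ)) = 7.95·0.016238/(2·0.4697) = 0.13741 hr

Final: 0.13741 hr


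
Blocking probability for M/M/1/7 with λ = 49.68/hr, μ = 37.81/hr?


ρ = λ/μ = 49.68/37.81 = 1.3139
P_K = (1−ρ)ρ^K/(1−ρ^(K+1)) = (-0.3139·6.761209)/(1 − 8.883810)
= -2.122601/-7.883810 = 0.269235

Final: 0.269235


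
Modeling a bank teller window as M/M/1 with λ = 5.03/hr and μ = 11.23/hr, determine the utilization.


ρ = λ/μ = 5.03/11.23 = 0.4479

Final: 0.4479


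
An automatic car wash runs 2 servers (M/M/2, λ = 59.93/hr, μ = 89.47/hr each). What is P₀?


a = λ/μ = 59.93/89.47 = 0.6698; ρ = a/c = 0.3349
Σ_{k=0}^{1} a^k/k! (terms k=0..1) = 1.00000 + 0.66983 = 1.66983
Tail: a^2/(2!(1−ρ)) = 0.44868/(2·0.6651) = 0.33731
P₀ = 1/(1.66983 + 0.33731) = 1/2.00714 = 0.498221

Final: 0.498221


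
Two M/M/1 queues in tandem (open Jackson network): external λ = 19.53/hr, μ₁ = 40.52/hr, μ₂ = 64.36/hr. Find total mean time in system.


Each node sees arrival rate λ = 19.53/hr (tandem ⇒ throughput preserved).
W₁ = 1/(μ₁−λ) = 1/(40.52−19.53) = 0.04764 hr
W₂ = 1/(μ₂−λ) = 1/(64.36−19.53) = 0.02231 hr
W_total = W₁ + W₂ = 0.04764 + 0.02231 = 0.06995 hr

Final: 0.06995 hr


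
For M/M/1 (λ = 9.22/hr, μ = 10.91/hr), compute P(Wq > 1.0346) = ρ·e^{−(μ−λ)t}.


ρ = 9.22/10.91 = 0.8451
P(Wq > t) = ρ·e^{−(μ−λ)t} = 0.8451·e^{−1.7485}
= 0.8451·0.174039 = 0.147080

Final: 0.147080


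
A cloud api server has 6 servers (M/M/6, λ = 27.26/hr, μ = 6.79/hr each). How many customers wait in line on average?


a = λ/μ = 4.0147; ρ = a/6 = 0.6691
P₀ = 0.016406
Lq = P₀·a^c·ρ / (c!·(1−ρ)²) = 0.016406·4187.32301·0.6691/(720·0.10948)
= 0.58316

Final: 0.58316


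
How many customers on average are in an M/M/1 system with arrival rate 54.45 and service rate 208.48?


ρ = λ/μ = 54.45/208.48 = 0.2612
L = ρ/(1−ρ) = 0.2612/(1 − 0.2612) = 0.2612/0.7388 = 0.3535

Final: 0.3535


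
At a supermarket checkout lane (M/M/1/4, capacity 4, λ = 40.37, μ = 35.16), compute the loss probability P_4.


ρ = λ/μ = 40.37/35.16 = 1.1482
P_K = (1−ρ)ρ^K/(1−ρ^(K+1)) = (-0.1482·1.737959)/(1 − 1.995489)
= -0.257530/-0.995489 = 0.258697

Final: 0.258697


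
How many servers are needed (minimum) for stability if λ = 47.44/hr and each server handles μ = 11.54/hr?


Stability requires cμ > λ ⇔ c > λ/μ.
λ/μ = 47.44/11.54 = 4.1109
Minimum integer c = ⌊4.1109⌋ + 1 = 5
Check: 5·11.54 = 57.70 > 47.44, while 4·11.54 = 46.16 ≤ 47.44

Final: 5 servers


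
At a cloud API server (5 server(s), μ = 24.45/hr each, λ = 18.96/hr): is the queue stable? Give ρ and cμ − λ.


Total capacity cμ = 5·24.45 = 122.25/hr
ρ = λ/(cμ) = 18.96/122.25 = 0.1551
Stable ⇔ ρ < 1: YES
Spare capacity = cμ − λ = 122.25 − 18.96 = 103.29/hr

Final: ρ = 0.1551; stable; margin = 103.29/hr


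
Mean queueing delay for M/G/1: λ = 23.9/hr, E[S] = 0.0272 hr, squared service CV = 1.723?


ρ = λ·E[S] = 23.9·0.0272 = 0.6501
E[S²] = E[S]²(1+C_s²) = 0.0272²·(1+1.723) = 0.002015
Wq = λ·E[S²]/(2(1−ρ)) = 23.9·0.002015/(2·0.3499) = 0.06880 hr

Final: 0.06880 hr


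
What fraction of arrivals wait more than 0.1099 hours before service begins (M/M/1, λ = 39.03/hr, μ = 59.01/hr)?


ρ = 39.03/59.01 = 0.6614
P(Wq > t) = ρ·e^{−(μ−λ)t} = 0.6614·e^{−2.1958}
= 0.6614·0.111269 = 0.073595

Final: 0.073595


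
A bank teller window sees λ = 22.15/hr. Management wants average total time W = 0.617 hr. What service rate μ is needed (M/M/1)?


W = 1/(μ−λ) ⇒ μ − λ = 1/W = 1/0.617 = 1.6207
μ = λ + 1/W = 22.15 + 1.6207 = 23.7707 per hr

Final: 23.7707 /hr


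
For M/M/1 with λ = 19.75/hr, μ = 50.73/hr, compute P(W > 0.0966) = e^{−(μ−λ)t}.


W ~ Exponential(μ−λ) for M/M/1.
μ − λ = 50.73 − 19.75 = 30.9800
P(W > t) = e^{−(μ−λ)t} = e^{−2.9927} = 0.050153

Final: 0.050153


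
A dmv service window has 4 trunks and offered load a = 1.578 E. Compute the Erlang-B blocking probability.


B(c,a) = (a^c/c!) / Σ_{k=0}^{c} a^k/k!
a^4/4! = 0.258355
Σ terms (k=0..4): 1.00000 + 1.57800 + 1.24504 + 0.65489 + 0.25835 = 4.736289
B = 0.258355/4.736289 = 0.054548

Final: 0.054548


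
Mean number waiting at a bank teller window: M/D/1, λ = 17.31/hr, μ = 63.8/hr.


ρ = 17.31/63.8 = 0.2713
M/D/1: Lq = ρ²/(2(1−ρ)) = 0.07361/(2·0.7287) = 0.05051

Final: 0.05051


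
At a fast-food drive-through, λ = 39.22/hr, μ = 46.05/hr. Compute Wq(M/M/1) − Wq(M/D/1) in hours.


ρ = 39.22/46.05 = 0.8517
Wq(M/M/1) = ρ/(μ−λ) = 0.8517/6.83 = 0.12470 hr
Wq(M/D/1) = ρ/(2(μ−λ)) = 0.06235 hr
Savings = 0.12470 − 0.06235 = 0.06235 hr

Final: 0.06235 hr


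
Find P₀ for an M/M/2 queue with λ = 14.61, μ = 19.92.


a = λ/μ = 14.61/19.92 = 0.7334; ρ = a/c = 0.3667
Σ_{k=0}^{1} a^k/k! (terms k=0..1) = 1.00000 + 0.73343 = 1.73343
Tail: a^2/(2!(1−ρ)) = 0.53793/(2·0.6333) = 0.42471
P₀ = 1/(1.73343 + 0.42471) = 1/2.15815 = 0.463361

Final: 0.463361


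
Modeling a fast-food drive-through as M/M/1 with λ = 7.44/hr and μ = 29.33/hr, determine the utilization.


ρ = λ/μ = 7.44/29.33 = 0.2537

Final: 0.2537


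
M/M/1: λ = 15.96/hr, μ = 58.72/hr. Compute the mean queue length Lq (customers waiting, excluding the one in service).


ρ = 15.96/58.72 = 0.2718
Lq = ρ²/(1−ρ) = 0.07387/0.7282 = 0.1014

Final: 0.1014


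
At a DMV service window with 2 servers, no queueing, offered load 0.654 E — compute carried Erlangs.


B(2,0.654) = 0.114494 (Erlang-B)
Carried load = a(1 − B) = 0.654·(1 − 0.114494) = 0.654·0.885506 = 0.5791 E

Final: 0.5791 Erlangs


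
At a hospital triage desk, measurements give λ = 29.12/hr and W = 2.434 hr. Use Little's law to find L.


L = λW = 29.12·2.434 = 70.8781

Final: 70.8781


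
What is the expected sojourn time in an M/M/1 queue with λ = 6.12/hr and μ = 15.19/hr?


W = 1/(μ−λ) = 1/(15.19 − 6.12) = 1/9.07 = 0.1103 hr

Final: 0.1103 hr


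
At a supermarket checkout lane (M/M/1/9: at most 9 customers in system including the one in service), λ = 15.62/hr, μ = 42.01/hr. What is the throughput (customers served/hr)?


ρ = 0.3718; P_K = (1−ρ)ρ^9/(1−ρ^10) = 0.00008532
λ_eff = λ(1 − P_K) = 15.62·(1 − 0.00008532) = 15.62·0.999915 = 15.6187 /hr

Final: 15.6187 /hr


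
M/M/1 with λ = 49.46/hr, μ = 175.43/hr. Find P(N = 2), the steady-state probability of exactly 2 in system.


ρ = 49.46/175.43 = 0.2819
P_n = (1−ρ)·ρ^n = (1 − 0.2819)·0.2819^2 = 0.7181·0.079488 = 0.057077

Final: 0.057077


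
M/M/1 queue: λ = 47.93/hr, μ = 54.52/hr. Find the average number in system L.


ρ = λ/μ = 47.93/54.52 = 0.8791
L = ρ/(1−ρ) = 0.8791/(1 − 0.8791) = 0.8791/0.1209 = 7.2731

Final: 7.2731


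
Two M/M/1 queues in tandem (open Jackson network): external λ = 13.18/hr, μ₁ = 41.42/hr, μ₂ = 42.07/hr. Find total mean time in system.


Each node sees arrival rate λ = 13.18/hr (tandem ⇒ throughput preserved).
W₁ = 1/(μ₁−λ) = 1/(41.42−13.18) = 0.03541 hr
W₂ = 1/(μ₂−λ) = 1/(42.07−13.18) = 0.03461 hr
W_total = W₁ + W₂ = 0.03541 + 0.03461 = 0.07002 hr

Final: 0.07002 hr


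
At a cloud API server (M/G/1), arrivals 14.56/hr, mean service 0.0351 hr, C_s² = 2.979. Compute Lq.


ρ = λ·E[S] = 14.56·0.0351 = 0.5111
Lq = ρ²(1+C_s²)/(2(1−ρ)) = 0.2612·(1+2.979)/(2·0.4889)
= 0.2612·3.9790/0.9779 = 1.06273

Final: 1.06273


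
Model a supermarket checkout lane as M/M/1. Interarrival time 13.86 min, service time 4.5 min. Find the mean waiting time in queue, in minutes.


λ = 60/13.86 = 4.3290 /hr
μ = 60/4.5 = 13.3333 /hr
ρ = λ/μ = 4.3290/13.3333 = 0.3247
Wq = ρ/(μ−λ) = 0.3247/(13.3333−4.3290) = 0.03606 hr
In minutes: 0.03606·60 = 2.163 min

Final: 2.163 min


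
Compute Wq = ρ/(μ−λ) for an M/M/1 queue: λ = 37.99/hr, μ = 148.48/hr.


ρ = 37.99/148.48 = 0.2559
Wq = ρ/(μ−λ) = 0.2559/(148.48 − 37.99) = 0.2559/110.49 = 0.002316 hr

Final: 0.002316 hr


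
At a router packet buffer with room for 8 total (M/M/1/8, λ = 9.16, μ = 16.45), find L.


ρ = 9.16/16.45 = 0.5568
L = ρ[1 − (K+1)ρ^K + Kρ^(K+1)] / [(1−ρ)(1−ρ^(K+1))]
Numerator: 0.5568·(1 − 9·0.009244 + 8·0.005147) = 0.533444
Denominator: (0.4432)·(0.994853) = 0.440880
L = 0.533444/0.440880 = 1.2100

Final: 1.2100


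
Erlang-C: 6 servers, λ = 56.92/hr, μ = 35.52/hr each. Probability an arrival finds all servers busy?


a = λ/μ = 1.6025; ρ = a/6 = 0.2671
P₀ = 0.201321 (from M/M/c formula)
C(c,a) = [a^c/(c!(1−ρ))]·P₀ = [16.93369/(720·0.7329)]·0.201321
= 0.03209·0.201321 = 0.006460

Final: 0.006460


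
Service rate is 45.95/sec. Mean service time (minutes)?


Mean service time = 1/μ = 1/45.95 second = 0.02176 second
In minutes: 0.02176 × 0.0166667 = 0.0003627 min

Final: 0.0003627 min


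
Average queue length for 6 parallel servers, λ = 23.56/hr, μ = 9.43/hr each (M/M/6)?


a = λ/μ = 2.4984; ρ = a/6 = 0.4164
P₀ = 0.081752
Lq = P₀·a^c·ρ / (c!·(1−ρ)²) = 0.081752·243.21007·0.4164/(720·0.34059)
= 0.03376

Final: 0.03376


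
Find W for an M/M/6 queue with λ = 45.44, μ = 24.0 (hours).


a = 1.8933; ρ = 0.3156; P₀ = 0.150410
Lq = P₀·a^c·ρ/(c!(1−ρ)²) = 0.006482
Wq = Lq/λ = 0.006482/45.44 = 0.0001426 hr
W = Wq + 1/μ = 0.0001426 + 0.04167 = 0.04181 hr

Final: 0.04181 hr


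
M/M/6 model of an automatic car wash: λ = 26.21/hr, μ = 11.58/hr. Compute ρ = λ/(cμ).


ρ = λ/(cμ) = 26.21/(6·11.58) = 26.21/69.48 = 0.3772

Final: 0.3772


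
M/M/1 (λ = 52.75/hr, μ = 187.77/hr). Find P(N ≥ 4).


ρ = 52.75/187.77 = 0.2809
P(N ≥ n) = ρ^n = 0.2809^4 = 0.006229

Final: 0.006229


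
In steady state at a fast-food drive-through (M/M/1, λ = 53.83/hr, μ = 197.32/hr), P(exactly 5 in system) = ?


ρ = 53.83/197.32 = 0.2728
P_n = (1−ρ)·ρ^n = (1 − 0.2728)·0.2728^5 = 0.7272·0.001511 = 0.001099

Final: 0.001099


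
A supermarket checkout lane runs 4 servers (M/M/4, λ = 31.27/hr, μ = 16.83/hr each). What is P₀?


a = λ/μ = 31.27/16.83 = 1.8580; ρ = a/c = 0.4645
Σ_{k=0}^{3} a^k/k! (terms k=0..3) = 1.00000 + 1.85799 + 1.72607 + 1.06901 = 5.65306
Tail: a^4/(4!(1−ρ)) = 11.91722/(24·0.5355) = 0.92726
P₀ = 1/(5.65306 + 0.92726) = 1/6.58033 = 0.151968

Final: 0.151968


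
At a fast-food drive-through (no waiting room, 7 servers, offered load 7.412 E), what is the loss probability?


B(c,a) = (a^c/c!) / Σ_{k=0}^{c} a^k/k!
a^7/7! = 243.846956
Σ terms (k=0..7): 1.00000 + 7.41200 + 27.46887 + 67.86643 + 125.75649 + 186.42142 + 230.29259 + 243.84696 = 890.064752
B = 243.846956/890.064752 = 0.273965

Final: 0.273965


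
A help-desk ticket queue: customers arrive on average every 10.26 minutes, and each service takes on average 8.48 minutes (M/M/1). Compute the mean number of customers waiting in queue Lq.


λ = 60/10.26 = 5.8480 /hr
μ = 60/8.48 = 7.0755 /hr
ρ = λ/μ = 5.8480/7.0755 = 0.8265
Lq = ρ²/(1−ρ) = 0.6831/0.1735 = 3.9375

Final: 3.9375


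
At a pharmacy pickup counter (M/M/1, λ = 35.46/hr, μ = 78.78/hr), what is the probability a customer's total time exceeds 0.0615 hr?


W ~ Exponential(μ−λ) for M/M/1.
μ − λ = 78.78 − 35.46 = 43.3200
P(W > t) = e^{−(μ−λ)t} = e^{−2.6642} = 0.069656

Final: 0.069656


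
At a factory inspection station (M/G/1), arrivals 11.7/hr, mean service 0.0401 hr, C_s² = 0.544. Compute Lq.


ρ = λ·E[S] = 11.7·0.0401 = 0.4692
Lq = ρ²(1+C_s²)/(2(1−ρ)) = 0.2201·(1+0.544)/(2·0.5308)
= 0.2201·1.5440/1.0617 = 0.32013

Final: 0.32013


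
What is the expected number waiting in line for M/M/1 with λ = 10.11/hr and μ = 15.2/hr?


ρ = 10.11/15.2 = 0.6651
Lq = ρ²/(1−ρ) = 0.4424/0.3349 = 1.3211

Final: 1.3211


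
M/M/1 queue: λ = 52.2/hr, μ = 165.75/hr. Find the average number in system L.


ρ = λ/μ = 52.2/165.75 = 0.3149
L = ρ/(1−ρ) = 0.3149/(1 − 0.3149) = 0.3149/0.6851 = 0.4597

Final: 0.4597


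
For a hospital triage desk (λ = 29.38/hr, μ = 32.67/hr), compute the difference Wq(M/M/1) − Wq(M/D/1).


ρ = 29.38/32.67 = 0.8993
Wq(M/M/1) = ρ/(μ−λ) = 0.8993/3.29 = 0.27334 hr
Wq(M/D/1) = ρ/(2(μ−λ)) = 0.13667 hr
Savings = 0.27334 − 0.13667 = 0.13667 hr

Final: 0.13667 hr


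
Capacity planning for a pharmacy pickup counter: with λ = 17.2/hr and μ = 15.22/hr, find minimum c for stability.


Stability requires cμ > λ ⇔ c > λ/μ.
λ/μ = 17.2/15.22 = 1.1301
Minimum integer c = ⌊1.1301⌋ + 1 = 2
Check: 2·15.22 = 30.44 > 17.2, while 1·15.22 = 15.22 ≤ 17.2

Final: 2 servers


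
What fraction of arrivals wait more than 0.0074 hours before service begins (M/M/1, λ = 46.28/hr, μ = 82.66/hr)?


ρ = 46.28/82.66 = 0.5599
P(Wq > t) = ρ·e^{−(μ−λ)t} = 0.5599·e^{−0.2692}
= 0.5599·0.763981 = 0.427741

Final: 0.427741


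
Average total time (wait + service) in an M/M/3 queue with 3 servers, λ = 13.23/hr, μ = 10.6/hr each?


a = 1.2481; ρ = 0.4160; P₀ = 0.279180
Lq = P₀·a^c·ρ/(c!(1−ρ)²) = 0.11037
Wq = Lq/λ = 0.11037/13.23 = 0.008343 hr
W = Wq + 1/μ = 0.008343 + 0.09434 = 0.10268 hr

Final: 0.10268 hr


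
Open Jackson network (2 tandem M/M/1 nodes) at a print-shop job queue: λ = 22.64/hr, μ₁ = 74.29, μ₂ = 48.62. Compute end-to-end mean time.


Each node sees arrival rate λ = 22.64/hr (tandem ⇒ throughput preserved).
W₁ = 1/(μ₁−λ) = 1/(74.29−22.64) = 0.01936 hr
W₂ = 1/(μ₂−λ) = 1/(48.62−22.64) = 0.03849 hr
W_total = W₁ + W₂ = 0.01936 + 0.03849 = 0.05785 hr

Final: 0.05785 hr


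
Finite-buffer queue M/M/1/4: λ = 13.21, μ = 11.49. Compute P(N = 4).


ρ = λ/μ = 13.21/11.49 = 1.1497
P_K = (1−ρ)ρ^K/(1−ρ^(K+1)) = (-0.1497·1.747154)/(1 − 2.008695)
= -0.261541/-1.008695 = 0.259286

Final: 0.259286


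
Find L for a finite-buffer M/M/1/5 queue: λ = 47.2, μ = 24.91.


ρ = 47.2/24.91 = 1.8948
L = ρ[1 − (K+1)ρ^K + Kρ^(K+1)] / [(1−ρ)(1−ρ^(K+1))]
Numerator: 1.8948·(1 − 6·24.425381 + 5·46.281734) = 162.682509
Denominator: (-0.8948)·(-45.281734) = 40.519063
L = 162.682509/40.519063 = 4.0150

Final: 4.0150


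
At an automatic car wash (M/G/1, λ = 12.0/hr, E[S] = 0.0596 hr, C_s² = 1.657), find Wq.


ρ = λ·E[S] = 12.0·0.0596 = 0.7152
E[S²] = E[S]²(1+C_s²) = 0.0596²·(1+1.657) = 0.009438
Wq = λ·E[S²]/(2(1−ρ)) = 12.0·0.009438/(2·0.2848) = 0.19884 hr

Final: 0.19884 hr


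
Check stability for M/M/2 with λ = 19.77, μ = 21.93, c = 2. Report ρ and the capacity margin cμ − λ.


Total capacity cμ = 2·21.93 = 43.86/hr
ρ = λ/(cμ) = 19.77/43.86 = 0.4508
Stable ⇔ ρ < 1: YES
Spare capacity = cμ − λ = 43.86 − 19.77 = 24.09/hr

Final: ρ = 0.4508; stable; margin = 24.09/hr


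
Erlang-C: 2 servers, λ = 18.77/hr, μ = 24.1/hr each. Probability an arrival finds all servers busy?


a = λ/μ = 0.7788; ρ = a/2 = 0.3894
P₀ = 0.439451 (from M/M/c formula)
C(c,a) = [a^c/(c!(1−ρ))]·P₀ = [0.60659/(2·0.6106)]·0.439451
= 0.49673·0.439451 = 0.218289

Final: 0.218289


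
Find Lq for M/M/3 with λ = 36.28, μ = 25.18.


a = λ/μ = 1.4408; ρ = a/3 = 0.4803
P₀ = 0.225326
Lq = P₀·a^c·ρ / (c!·(1−ρ)²) = 0.225326·2.99113·0.4803/(6·0.27011)
= 0.19973

Final: 0.19973


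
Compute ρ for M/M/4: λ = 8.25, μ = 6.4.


ρ = λ/(cμ) = 8.25/(4·6.4) = 8.25/25.60 = 0.3223

Final: 0.3223


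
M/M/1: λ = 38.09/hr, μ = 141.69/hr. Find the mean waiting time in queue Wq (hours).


ρ = 38.09/141.69 = 0.2688
Wq = ρ/(μ−λ) = 0.2688/(141.69 − 38.09) = 0.2688/103.60 = 0.002595 hr

Final: 0.002595 hr


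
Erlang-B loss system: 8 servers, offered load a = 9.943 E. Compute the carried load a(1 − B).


B(8,9.943) = 0.335643 (Erlang-B)
Carried load = a(1 − B) = 9.943·(1 − 0.335643) = 9.943·0.664357 = 6.6057 E

Final: 6.6057 Erlangs


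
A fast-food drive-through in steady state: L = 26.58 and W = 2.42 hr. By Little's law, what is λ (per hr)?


λ = L/W = 26.58/2.42 = 10.9835 /hr

Final: 10.9835 /hr


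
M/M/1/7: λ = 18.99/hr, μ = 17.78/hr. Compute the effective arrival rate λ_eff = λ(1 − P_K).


ρ = 1.0681; P_K = (1−ρ)ρ^7/(1−ρ^8) = 0.155617
λ_eff = λ(1 − P_K) = 18.99·(1 − 0.155617) = 18.99·0.844383 = 16.0348 /hr

Final: 16.0348 /hr


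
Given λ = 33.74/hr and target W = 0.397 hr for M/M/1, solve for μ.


W = 1/(μ−λ) ⇒ μ − λ = 1/W = 1/0.397 = 2.5189
μ = λ + 1/W = 33.74 + 2.5189 = 36.2589 per hr

Final: 36.2589 /hr


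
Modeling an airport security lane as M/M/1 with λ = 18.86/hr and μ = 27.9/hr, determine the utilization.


ρ = λ/μ = 18.86/27.9 = 0.6760

Final: 0.6760


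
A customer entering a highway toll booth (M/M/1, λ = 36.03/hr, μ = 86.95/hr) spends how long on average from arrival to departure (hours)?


W = 1/(μ−λ) = 1/(86.95 − 36.03) = 1/50.92 = 0.01964 hr

Final: 0.01964 hr


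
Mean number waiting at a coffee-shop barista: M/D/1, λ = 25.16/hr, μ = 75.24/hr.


ρ = 25.16/75.24 = 0.3344
M/D/1: Lq = ρ²/(2(1−ρ)) = 0.1118/(2·0.6656) = 0.08400

Final: 0.08400


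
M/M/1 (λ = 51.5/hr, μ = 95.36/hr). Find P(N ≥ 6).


ρ = 51.5/95.36 = 0.5401
P(N ≥ n) = ρ^n = 0.5401^6 = 0.024811

Final: 0.024811


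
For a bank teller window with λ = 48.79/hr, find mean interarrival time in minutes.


Mean interarrival time = 1/λ = 1/48.79 hour = 0.02050 hour
In minutes: 0.02050 × 60 = 1.2298 min

Final: 1.2298 min


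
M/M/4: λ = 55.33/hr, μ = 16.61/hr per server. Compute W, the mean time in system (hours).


a = 3.3311; ρ = 0.8328; P₀ = 0.021404
Lq = P₀·a^c·ρ/(c!(1−ρ)²) = 3.27043
Wq = Lq/λ = 3.27043/55.33 = 0.05911 hr
W = Wq + 1/μ = 0.05911 + 0.06020 = 0.11931 hr

Final: 0.11931 hr


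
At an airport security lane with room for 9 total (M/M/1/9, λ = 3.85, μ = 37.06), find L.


ρ = 3.85/37.06 = 0.1039
L = ρ[1 − (K+1)ρ^K + Kρ^(K+1)] / [(1−ρ)(1−ρ^(K+1))]
Numerator: 0.1039·(1 − 10·0.000000001409 + 9·1.464e-10) = 0.103886
Denominator: (0.8961)·(1.000000) = 0.896114
L = 0.103886/0.896114 = 0.1159

Final: 0.1159


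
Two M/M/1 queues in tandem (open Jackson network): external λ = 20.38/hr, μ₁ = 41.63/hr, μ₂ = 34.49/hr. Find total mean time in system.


Each node sees arrival rate λ = 20.38/hr (tandem ⇒ throughput preserved).
W₁ = 1/(μ₁−λ) = 1/(41.63−20.38) = 0.04706 hr
W₂ = 1/(μ₂−λ) = 1/(34.49−20.38) = 0.07087 hr
W_total = W₁ + W₂ = 0.04706 + 0.07087 = 0.11793 hr

Final: 0.11793 hr


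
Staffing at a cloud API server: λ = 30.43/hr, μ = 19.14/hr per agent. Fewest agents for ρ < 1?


Stability requires cμ > λ ⇔ c > λ/μ.
λ/μ = 30.43/19.14 = 1.5899
Minimum integer c = ⌊1.5899⌋ + 1 = 2
Check: 2·19.14 = 38.28 > 30.43, while 1·19.14 = 19.14 ≤ 30.43

Final: 2 servers


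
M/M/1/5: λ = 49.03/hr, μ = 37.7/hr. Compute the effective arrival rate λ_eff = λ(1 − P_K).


ρ = 1.3005; P_K = (1−ρ)ρ^5/(1−ρ^6) = 0.291282
λ_eff = λ(1 − P_K) = 49.03·(1 − 0.291282) = 49.03·0.708718 = 34.7484 /hr

Final: 34.7484 /hr


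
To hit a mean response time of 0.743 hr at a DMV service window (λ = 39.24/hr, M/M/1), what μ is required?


W = 1/(μ−λ) ⇒ μ − λ = 1/W = 1/0.743 = 1.3459
μ = λ + 1/W = 39.24 + 1.3459 = 40.5859 per hr

Final: 40.5859 /hr


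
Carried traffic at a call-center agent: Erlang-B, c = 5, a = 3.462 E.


B(5,3.462) = 0.150702 (Erlang-B)
Carried load = a(1 − B) = 3.462·(1 − 0.150702) = 3.462·0.849298 = 2.9403 E

Final: 2.9403 Erlangs


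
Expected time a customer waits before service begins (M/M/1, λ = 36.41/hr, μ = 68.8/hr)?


ρ = 36.41/68.8 = 0.5292
Wq = ρ/(μ−λ) = 0.5292/(68.8 − 36.41) = 0.5292/32.39 = 0.01634 hr

Final: 0.01634 hr


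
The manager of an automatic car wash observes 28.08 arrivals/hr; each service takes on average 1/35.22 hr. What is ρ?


ρ = λ/μ = 28.08/35.22 = 0.7973

Final: 0.7973


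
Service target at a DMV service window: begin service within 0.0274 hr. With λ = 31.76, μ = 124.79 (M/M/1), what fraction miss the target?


ρ = 31.76/124.79 = 0.2545
P(Wq > t) = ρ·e^{−(μ−λ)t} = 0.2545·e^{−2.5490}
= 0.2545·0.078158 = 0.019892

Final: 0.019892


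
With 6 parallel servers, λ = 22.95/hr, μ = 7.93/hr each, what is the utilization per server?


ρ = λ/(cμ) = 22.95/(6·7.93) = 22.95/47.58 = 0.4823

Final: 0.4823


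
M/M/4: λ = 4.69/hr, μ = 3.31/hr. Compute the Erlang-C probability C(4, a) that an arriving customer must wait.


a = λ/μ = 1.4169; ρ = a/4 = 0.3542
P₀ = 0.240678 (from M/M/c formula)
C(c,a) = [a^c/(c!(1−ρ))]·P₀ = [4.03069/(24·0.6458)]·0.240678
= 0.26007·0.240678 = 0.062593

Final: 0.062593


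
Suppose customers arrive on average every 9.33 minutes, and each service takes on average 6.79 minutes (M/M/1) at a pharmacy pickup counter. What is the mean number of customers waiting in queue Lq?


λ = 60/9.33 = 6.4309 /hr
μ = 60/6.79 = 8.8365 /hr
ρ = λ/μ = 6.4309/8.8365 = 0.7278
Lq = ρ²/(1−ρ) = 0.5296/0.2722 = 1.9455

Final: 1.9455


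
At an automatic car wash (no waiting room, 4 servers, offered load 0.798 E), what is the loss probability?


B(c,a) = (a^c/c!) / Σ_{k=0}^{c} a^k/k!
a^4/4! = 0.016897
Σ terms (k=0..4): 1.00000 + 0.79800 + 0.31840 + 0.08469 + 0.01690 = 2.217994
B = 0.016897/2.217994 = 0.007618

Final: 0.007618


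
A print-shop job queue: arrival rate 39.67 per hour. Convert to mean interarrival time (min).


Mean interarrival time = 1/λ = 1/39.67 hour = 0.02521 hour
In minutes: 0.02521 × 60 = 1.5125 min

Final: 1.5125 min


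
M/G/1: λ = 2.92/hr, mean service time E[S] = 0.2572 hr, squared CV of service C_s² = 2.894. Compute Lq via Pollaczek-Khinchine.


ρ = λ·E[S] = 2.92·0.2572 = 0.7510
Lq = ρ²(1+C_s²)/(2(1−ρ)) = 0.5640·(1+2.894)/(2·0.2490)
= 0.5640·3.8940/0.4980 = 4.41079

Final: 4.41079


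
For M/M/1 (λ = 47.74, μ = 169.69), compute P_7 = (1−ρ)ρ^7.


ρ = 47.74/169.69 = 0.2813
P_n = (1−ρ)·ρ^n = (1 − 0.2813)·0.2813^7 = 0.7187·0.0001395 = 0.0001003

Final: 0.0001003


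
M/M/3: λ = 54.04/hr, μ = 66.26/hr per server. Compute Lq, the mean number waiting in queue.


a = λ/μ = 0.8156; ρ = a/3 = 0.2719
P₀ = 0.440077
Lq = P₀·a^c·ρ / (c!·(1−ρ)²) = 0.440077·0.54249·0.2719/(6·0.53019)
= 0.02040

Final: 0.02040


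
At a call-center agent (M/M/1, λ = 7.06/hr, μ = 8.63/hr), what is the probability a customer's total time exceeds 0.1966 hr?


W ~ Exponential(μ−λ) for M/M/1.
μ − λ = 8.63 − 7.06 = 1.5700
P(W > t) = e^{−(μ−λ)t} = e^{−0.3087} = 0.734429

Final: 0.734429


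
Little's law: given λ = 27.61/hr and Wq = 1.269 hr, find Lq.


Lq = λWq = 27.61·1.269 = 35.0371

Final: 35.0371


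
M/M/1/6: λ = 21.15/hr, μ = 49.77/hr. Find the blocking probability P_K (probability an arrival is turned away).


ρ = λ/μ = 21.15/49.77 = 0.4250
P_K = (1−ρ)ρ^K/(1−ρ^(K+1)) = (0.5750·0.005889)/(1 − 0.002503)
= 0.003387/0.997497 = 0.003395

Final: 0.003395


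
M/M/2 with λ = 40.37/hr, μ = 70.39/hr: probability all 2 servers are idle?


a = λ/μ = 40.37/70.39 = 0.5735; ρ = a/c = 0.2868
Σ_{k=0}^{1} a^k/k! (terms k=0..1) = 1.00000 + 0.57352 = 1.57352
Tail: a^2/(2!(1−ρ)) = 0.32892/(2·0.7132) = 0.23058
P₀ = 1/(1.57352 + 0.23058) = 1/1.80410 = 0.554292

Final: 0.554292


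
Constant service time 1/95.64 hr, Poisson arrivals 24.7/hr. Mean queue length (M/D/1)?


ρ = 24.7/95.64 = 0.2583
M/D/1: Lq = ρ²/(2(1−ρ)) = 0.06670/(2·0.7417) = 0.04496

Final: 0.04496


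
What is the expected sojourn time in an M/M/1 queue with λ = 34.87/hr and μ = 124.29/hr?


W = 1/(μ−λ) = 1/(124.29 − 34.87) = 1/89.42 = 0.01118 hr

Final: 0.01118 hr


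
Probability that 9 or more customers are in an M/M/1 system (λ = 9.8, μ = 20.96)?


ρ = 9.8/20.96 = 0.4676
P(N ≥ n) = ρ^n = 0.4676^9 = 0.001068

Final: 0.001068


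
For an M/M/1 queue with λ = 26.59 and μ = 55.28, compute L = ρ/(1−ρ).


ρ = λ/μ = 26.59/55.28 = 0.4810
L = ρ/(1−ρ) = 0.4810/(1 − 0.4810) = 0.4810/0.5190 = 0.9268

Final: 0.9268


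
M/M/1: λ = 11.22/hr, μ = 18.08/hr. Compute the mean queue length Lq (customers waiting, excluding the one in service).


ρ = 11.22/18.08 = 0.6206
Lq = ρ²/(1−ρ) = 0.3851/0.3794 = 1.0150

Final: 1.0150


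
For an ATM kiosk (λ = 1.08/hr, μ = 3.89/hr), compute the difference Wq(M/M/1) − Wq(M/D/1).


ρ = 1.08/3.89 = 0.2776
Wq(M/M/1) = ρ/(μ−λ) = 0.2776/2.81 = 0.09880 hr
Wq(M/D/1) = ρ/(2(μ−λ)) = 0.04940 hr
Savings = 0.09880 − 0.04940 = 0.04940 hr

Final: 0.04940 hr


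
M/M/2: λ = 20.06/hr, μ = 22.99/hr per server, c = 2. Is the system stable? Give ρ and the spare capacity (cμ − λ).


Total capacity cμ = 2·22.99 = 45.98/hr
ρ = λ/(cμ) = 20.06/45.98 = 0.4363
Stable ⇔ ρ < 1: YES
Spare capacity = cμ − λ = 45.98 − 20.06 = 25.92/hr

Final: ρ = 0.4363; stable; margin = 25.92/hr


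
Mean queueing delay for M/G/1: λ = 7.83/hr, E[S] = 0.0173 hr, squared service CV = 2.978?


ρ = λ·E[S] = 7.83·0.0173 = 0.1355
E[S²] = E[S]²(1+C_s²) = 0.0173²·(1+2.978) = 0.001191
Wq = λ·E[S²]/(2(1−ρ)) = 7.83·0.001191/(2·0.8645) = 0.005391 hr

Final: 0.005391 hr


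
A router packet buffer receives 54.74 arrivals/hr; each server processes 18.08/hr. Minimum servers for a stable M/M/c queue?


Stability requires cμ > λ ⇔ c > λ/μ.
λ/μ = 54.74/18.08 = 3.0277
Minimum integer c = ⌊3.0277⌋ + 1 = 4
Check: 4·18.08 = 72.32 > 54.74, while 3·18.08 = 54.24 ≤ 54.74

Final: 4 servers


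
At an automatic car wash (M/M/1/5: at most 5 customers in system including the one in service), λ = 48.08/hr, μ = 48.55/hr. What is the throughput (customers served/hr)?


ρ = 0.9903; P_K = (1−ρ)ρ^5/(1−ρ^6) = 0.162640
λ_eff = λ(1 − P_K) = 48.08·(1 − 0.162640) = 48.08·0.837360 = 40.2603 /hr

Final: 40.2603 /hr


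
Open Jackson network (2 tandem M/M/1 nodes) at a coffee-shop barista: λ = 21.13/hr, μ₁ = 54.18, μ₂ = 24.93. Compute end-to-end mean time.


Each node sees arrival rate λ = 21.13/hr (tandem ⇒ throughput preserved).
W₁ = 1/(μ₁−λ) = 1/(54.18−21.13) = 0.03026 hr
W₂ = 1/(μ₂−λ) = 1/(24.93−21.13) = 0.26316 hr
W_total = W₁ + W₂ = 0.03026 + 0.26316 = 0.29342 hr

Final: 0.29342 hr


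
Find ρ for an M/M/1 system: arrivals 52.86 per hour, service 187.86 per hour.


ρ = λ/μ = 52.86/187.86 = 0.2814

Final: 0.2814


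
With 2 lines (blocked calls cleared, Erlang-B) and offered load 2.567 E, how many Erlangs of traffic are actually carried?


B(2,2.567) = 0.480161 (Erlang-B)
Carried load = a(1 − B) = 2.567·(1 − 0.480161) = 2.567·0.519839 = 1.3344 E

Final: 1.3344 Erlangs


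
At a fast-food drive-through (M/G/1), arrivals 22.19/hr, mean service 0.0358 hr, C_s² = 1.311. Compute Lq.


ρ = λ·E[S] = 22.19·0.0358 = 0.7944
Lq = ρ²(1+C_s²)/(2(1−ρ)) = 0.6311·(1+1.311)/(2·0.2056)
= 0.6311·2.3110/0.4112 = 3.54676

Final: 3.54676


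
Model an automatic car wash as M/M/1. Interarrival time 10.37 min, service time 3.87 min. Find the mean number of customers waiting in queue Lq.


λ = 60/10.37 = 5.7859 /hr
μ = 60/3.87 = 15.5039 /hr
ρ = λ/μ = 5.7859/15.5039 = 0.3732
Lq = ρ²/(1−ρ) = 0.1393/0.6268 = 0.2222

Final: 0.2222


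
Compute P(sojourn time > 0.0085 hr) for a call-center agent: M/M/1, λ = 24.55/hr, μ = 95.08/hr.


W ~ Exponential(μ−λ) for M/M/1.
μ − λ = 95.08 − 24.55 = 70.5300
P(W > t) = e^{−(μ−λ)t} = e^{−0.5995} = 0.549083

Final: 0.549083


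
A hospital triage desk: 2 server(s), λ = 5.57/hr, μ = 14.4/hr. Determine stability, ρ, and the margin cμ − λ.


Total capacity cμ = 2·14.4 = 28.80/hr
ρ = λ/(cμ) = 5.57/28.80 = 0.1934
Stable ⇔ ρ < 1: YES
Spare capacity = cμ − λ = 28.80 − 5.57 = 23.23/hr

Final: ρ = 0.1934; stable; margin = 23.23/hr


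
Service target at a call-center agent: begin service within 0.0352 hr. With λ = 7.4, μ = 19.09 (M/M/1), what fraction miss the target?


ρ = 7.4/19.09 = 0.3876
P(Wq > t) = ρ·e^{−(μ−λ)t} = 0.3876·e^{−0.4115}
= 0.3876·0.662663 = 0.256873

Final: 0.256873


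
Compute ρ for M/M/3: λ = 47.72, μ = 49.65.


ρ = λ/(cμ) = 47.72/(3·49.65) = 47.72/148.95 = 0.3204

Final: 0.3204


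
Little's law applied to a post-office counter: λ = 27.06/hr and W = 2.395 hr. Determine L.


L = λW = 27.06·2.395 = 64.8087

Final: 64.8087


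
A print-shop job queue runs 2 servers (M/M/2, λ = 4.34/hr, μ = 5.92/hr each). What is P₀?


a = λ/μ = 4.34/5.92 = 0.7331; ρ = a/c = 0.3666
Σ_{k=0}^{1} a^k/k! (terms k=0..1) = 1.00000 + 0.73311 = 1.73311
Tail: a^2/(2!(1−ρ)) = 0.53745/(2·0.6334) = 0.42423
P₀ = 1/(1.73311 + 0.42423) = 1/2.15733 = 0.463535

Final: 0.463535


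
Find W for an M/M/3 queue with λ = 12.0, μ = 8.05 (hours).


a = 1.4907; ρ = 0.4969; P₀ = 0.212807
Lq = P₀·a^c·ρ/(c!(1−ρ)²) = 0.23064
Wq = Lq/λ = 0.23064/12.0 = 0.01922 hr
W = Wq + 1/μ = 0.01922 + 0.12422 = 0.14344 hr

Final: 0.14344 hr


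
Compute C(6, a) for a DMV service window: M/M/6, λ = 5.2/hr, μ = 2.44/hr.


a = λ/μ = 2.1311; ρ = a/6 = 0.3552
P₀ = 0.118443 (from M/M/c formula)
C(c,a) = [a^c/(c!(1−ρ))]·P₀ = [93.68738/(720·0.6448)]·0.118443
= 0.20180·0.118443 = 0.023902

Final: 0.023902


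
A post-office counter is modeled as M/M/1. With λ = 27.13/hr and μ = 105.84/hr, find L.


ρ = λ/μ = 27.13/105.84 = 0.2563
L = ρ/(1−ρ) = 0.2563/(1 − 0.2563) = 0.2563/0.7437 = 0.3447

Final: 0.3447


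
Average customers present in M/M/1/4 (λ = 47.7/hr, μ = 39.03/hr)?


ρ = 47.7/39.03 = 1.2221
L = ρ[1 − (K+1)ρ^K + Kρ^(K+1)] / [(1−ρ)(1−ρ^(K+1))]
Numerator: 1.2221·(1 − 5·2.230896 + 4·2.726460) = 0.918265
Denominator: (-0.2221)·(-1.726460) = 0.383510
L = 0.918265/0.383510 = 2.3944

Final: 2.3944


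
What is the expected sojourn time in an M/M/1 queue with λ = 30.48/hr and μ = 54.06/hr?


W = 1/(μ−λ) = 1/(54.06 − 30.48) = 1/23.58 = 0.04241 hr

Final: 0.04241 hr


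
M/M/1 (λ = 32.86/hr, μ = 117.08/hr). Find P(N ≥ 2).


ρ = 32.86/117.08 = 0.2807
P(N ≥ n) = ρ^n = 0.2807^2 = 0.078772

Final: 0.078772


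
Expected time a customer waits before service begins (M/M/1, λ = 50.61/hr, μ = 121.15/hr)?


ρ = 50.61/121.15 = 0.4177
Wq = ρ/(μ−λ) = 0.4177/(121.15 − 50.61) = 0.4177/70.54 = 0.005922 hr

Final: 0.005922 hr


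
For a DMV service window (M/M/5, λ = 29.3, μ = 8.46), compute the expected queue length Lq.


a = λ/μ = 3.4634; ρ = a/5 = 0.6927
P₀ = 0.027107
Lq = P₀·a^c·ρ / (c!·(1−ρ)²) = 0.027107·498.29472·0.6927/(120·0.09445)
= 0.82548

Final: 0.82548


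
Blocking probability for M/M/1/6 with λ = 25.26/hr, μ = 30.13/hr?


ρ = λ/μ = 25.26/30.13 = 0.8384
P_K = (1−ρ)ρ^K/(1−ρ^(K+1)) = (0.1616·0.347220)/(1 − 0.291098)
= 0.056122/0.708902 = 0.079168

Final: 0.079168


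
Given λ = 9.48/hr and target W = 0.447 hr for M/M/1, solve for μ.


W = 1/(μ−λ) ⇒ μ − λ = 1/W = 1/0.447 = 2.2371
μ = λ + 1/W = 9.48 + 2.2371 = 11.7171 per hr

Final: 11.7171 /hr


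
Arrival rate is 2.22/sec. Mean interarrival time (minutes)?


Mean interarrival time = 1/λ = 1/2.22 second = 0.45045 second
In minutes: 0.45045 × 0.0166667 = 0.007508 min

Final: 0.007508 min


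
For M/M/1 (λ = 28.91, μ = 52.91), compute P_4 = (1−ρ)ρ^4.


ρ = 28.91/52.91 = 0.5464
P_n = (1−ρ)·ρ^n = (1 − 0.5464)·0.5464^4 = 0.4536·0.089134 = 0.040431

Final: 0.040431


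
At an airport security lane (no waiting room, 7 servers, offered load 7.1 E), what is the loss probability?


B(c,a) = (a^c/c!) / Σ_{k=0}^{c} a^k/k!
a^7/7! = 180.458733
Σ terms (k=0..7): 1.00000 + 7.10000 + 25.20500 + 59.65183 + 105.88200 + 150.35245 + 177.91706 + 180.45873 = 707.567078
B = 180.458733/707.567078 = 0.255041

Final: 0.255041


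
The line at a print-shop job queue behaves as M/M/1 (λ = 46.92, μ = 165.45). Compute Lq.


ρ = 46.92/165.45 = 0.2836
Lq = ρ²/(1−ρ) = 0.08042/0.7164 = 0.1123

Final: 0.1123


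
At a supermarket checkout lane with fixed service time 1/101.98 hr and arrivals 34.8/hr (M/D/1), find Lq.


ρ = 34.8/101.98 = 0.3412
M/D/1: Lq = ρ²/(2(1−ρ)) = 0.1164/(2·0.6588) = 0.08838

Final: 0.08838


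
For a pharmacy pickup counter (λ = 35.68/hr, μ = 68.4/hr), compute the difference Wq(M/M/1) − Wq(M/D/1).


ρ = 35.68/68.4 = 0.5216
Wq(M/M/1) = ρ/(μ−λ) = 0.5216/32.72 = 0.01594 hr
Wq(M/D/1) = ρ/(2(μ−λ)) = 0.007971 hr
Savings = 0.01594 − 0.007971 = 0.007971 hr

Final: 0.007971 hr


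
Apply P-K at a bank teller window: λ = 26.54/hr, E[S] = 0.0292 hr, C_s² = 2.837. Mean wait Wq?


ρ = λ·E[S] = 26.54·0.0292 = 0.7750
E[S²] = E[S]²(1+C_s²) = 0.0292²·(1+2.837) = 0.003272
Wq = λ·E[S²]/(2(1−ρ)) = 26.54·0.003272/(2·0.2250) = 0.19292 hr

Final: 0.19292 hr


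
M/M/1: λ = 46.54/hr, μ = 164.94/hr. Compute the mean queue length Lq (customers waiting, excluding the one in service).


ρ = 46.54/164.94 = 0.2822
Lq = ρ²/(1−ρ) = 0.07962/0.7178 = 0.1109

Final: 0.1109


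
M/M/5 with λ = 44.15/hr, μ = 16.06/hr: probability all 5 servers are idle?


a = λ/μ = 44.15/16.06 = 2.7491; ρ = a/c = 0.5498
Σ_{k=0}^{4} a^k/k! (terms k=0..4) = 1.00000 + 2.74907 + 3.77868 + 3.46262 + 2.37974 = 13.37010
Tail: a^5/(5!(1−ρ)) = 157.00947/(120·0.4502) = 2.90638
P₀ = 1/(13.37010 + 2.90638) = 1/16.27648 = 0.061438

Final: 0.061438


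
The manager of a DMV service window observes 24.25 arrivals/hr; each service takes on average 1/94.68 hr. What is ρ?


ρ = λ/μ = 24.25/94.68 = 0.2561

Final: 0.2561


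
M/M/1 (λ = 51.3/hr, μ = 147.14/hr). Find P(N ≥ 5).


ρ = 51.3/147.14 = 0.3486
P(N ≥ n) = ρ^n = 0.3486^5 = 0.005151

Final: 0.005151


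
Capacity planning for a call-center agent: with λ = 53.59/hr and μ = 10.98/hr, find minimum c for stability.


Stability requires cμ > λ ⇔ c > λ/μ.
λ/μ = 53.59/10.98 = 4.8807
Minimum integer c = ⌊4.8807⌋ + 1 = 5
Check: 5·10.98 = 54.90 > 53.59, while 4·10.98 = 43.92 ≤ 53.59

Final: 5 servers


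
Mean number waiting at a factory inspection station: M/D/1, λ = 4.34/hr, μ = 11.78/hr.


ρ = 4.34/11.78 = 0.3684
M/D/1: Lq = ρ²/(2(1−ρ)) = 0.1357/(2·0.6316) = 0.10746

Final: 0.10746


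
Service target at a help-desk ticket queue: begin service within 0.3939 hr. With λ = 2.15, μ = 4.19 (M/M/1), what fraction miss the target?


ρ = 2.15/4.19 = 0.5131
P(Wq > t) = ρ·e^{−(μ−λ)t} = 0.5131·e^{−0.8036}
= 0.5131·0.447734 = 0.229744

Final: 0.229744


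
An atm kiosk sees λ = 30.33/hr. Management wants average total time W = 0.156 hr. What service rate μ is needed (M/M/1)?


W = 1/(μ−λ) ⇒ μ − λ = 1/W = 1/0.156 = 6.4103
μ = λ + 1/W = 30.33 + 6.4103 = 36.7403 per hr

Final: 36.7403 /hr


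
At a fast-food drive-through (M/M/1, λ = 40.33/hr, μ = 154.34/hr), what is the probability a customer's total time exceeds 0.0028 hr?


W ~ Exponential(μ−λ) for M/M/1.
μ − λ = 154.34 − 40.33 = 114.0100
P(W > t) = e^{−(μ−λ)t} = e^{−0.3192} = 0.726710

Final: 0.726710
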